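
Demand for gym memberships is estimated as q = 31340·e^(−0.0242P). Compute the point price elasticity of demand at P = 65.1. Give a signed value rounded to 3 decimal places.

dq/dP = −0.0242·q = -156.934. At P = 65.1, q = 6484.89.
Ed = (dq/dP)·(P/q) = (-156.934) × (65.1/6484.89) = -1.57542

-1.575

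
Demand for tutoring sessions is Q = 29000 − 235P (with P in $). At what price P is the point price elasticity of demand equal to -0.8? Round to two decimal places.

Ed = −235P/(29000 − 235P). Set this equal to -0.8:
235P = 0.8·(29000 − 235P) ⇒ 235P(1 + 0.8) = 0.8·29000
P = 0.8·29000 / (235·1.8) = 54.8463…

54.85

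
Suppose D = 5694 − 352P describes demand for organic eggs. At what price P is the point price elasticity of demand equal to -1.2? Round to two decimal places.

Ed = −352P/(5694 − 352P). Set this equal to -1.2:
352P = 1.2·(5694 − 352P) ⇒ 352P(1 + 1.2) = 1.2·5694
P = 1.2·5694 / (352·2.2) = 8.8233…

8.82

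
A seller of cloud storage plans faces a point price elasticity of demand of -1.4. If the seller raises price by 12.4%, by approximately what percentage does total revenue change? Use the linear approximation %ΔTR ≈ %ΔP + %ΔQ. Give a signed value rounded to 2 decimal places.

%ΔQ ≈ Ed × %ΔP = (-1.4) × (+12.4%) = -17.3600%
%ΔTR ≈ %ΔP + %ΔQ = (+12.4%) + (-17.3600%) = -4.9600%

-4.96%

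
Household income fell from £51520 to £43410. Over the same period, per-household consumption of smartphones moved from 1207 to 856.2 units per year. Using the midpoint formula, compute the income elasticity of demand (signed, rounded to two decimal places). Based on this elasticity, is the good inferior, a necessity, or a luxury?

1.99; luxury

%ΔQ = (856.2 − 1207)/[( 1207 + 856.2)/2] = -350.8/1031.6 = -0.340054…
%ΔIncome = (43410 − 51520)/[( 51520 + 43410)/2] = -8110/47465 = -0.170862…
E_income = (-350.8/1031.6) / (-8110/47465) = 1.9902…
E_income > 1 ⇒ normal good, luxury.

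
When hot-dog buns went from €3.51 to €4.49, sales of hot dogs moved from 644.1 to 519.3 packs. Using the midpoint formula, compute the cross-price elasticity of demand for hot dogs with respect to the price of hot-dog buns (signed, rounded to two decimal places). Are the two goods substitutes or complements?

-0.88; complements

%ΔQ_{hot dogs} = (519.3 − 644.1)/avg = -124.8/581.7 = -0.214543…
%ΔP_{hot-dog buns} = (4.49 − 3.51)/avg = 0.98/4 = 0.245
E_cross = (-124.8/581.7) / (0.98/4) = -0.8756…
E_cross < 0 ⇒ the goods are complements.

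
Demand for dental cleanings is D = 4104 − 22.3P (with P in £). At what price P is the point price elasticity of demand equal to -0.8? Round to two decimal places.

Ed = −22.3P/(4104 − 22.3P). Set this equal to -0.8:
22.3P = 0.8·(4104 − 22.3P) ⇒ 22.3P(1 + 0.8) = 0.8·4104
P = 0.8·4104 / (22.3·1.8) = 81.7937…

81.79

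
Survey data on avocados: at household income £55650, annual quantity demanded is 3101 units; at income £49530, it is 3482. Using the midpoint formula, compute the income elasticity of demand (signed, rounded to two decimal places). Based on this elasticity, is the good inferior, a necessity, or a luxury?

-0.99; inferior

%ΔQ = (3482 − 3101)/[( 3101 + 3482)/2] = 381/3291.5 = 0.115752…
%ΔIncome = (49530 − 55650)/[( 55650 + 49530)/2] = -6120/52590 = -0.116371…
E_income = (381/3291.5) / (-6120/52590) = -0.9946…
E_income < 0 ⇒ inferior good.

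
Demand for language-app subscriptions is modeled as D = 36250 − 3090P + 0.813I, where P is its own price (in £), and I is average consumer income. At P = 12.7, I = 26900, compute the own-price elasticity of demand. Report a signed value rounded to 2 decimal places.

At the given values, D = 36250 − 3090(12.7) + 0.813(26900) = 18876.7.
∂D/∂P = −3090.
E = (-3090) × (12.7/18876.7) = -2.0789…

-2.08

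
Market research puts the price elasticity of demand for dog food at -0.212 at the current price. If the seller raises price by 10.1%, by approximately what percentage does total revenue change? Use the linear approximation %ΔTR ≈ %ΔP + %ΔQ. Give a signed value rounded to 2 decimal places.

%ΔQ ≈ Ed × %ΔP = (-0.212) × (+10.1%) = -2.1412%
%ΔTR ≈ %ΔP + %ΔQ = (+10.1%) + (-2.1412%) = +7.9588%

+7.96%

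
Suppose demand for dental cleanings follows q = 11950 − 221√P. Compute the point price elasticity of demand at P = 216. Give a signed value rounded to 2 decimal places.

dq/dP = −221/(2√P) = -7.51857. At P = 216, q = 8701.98.
Ed = (dq/dP)·(P/q) = (-7.51857) × (216/8701.98) = -0.1866…

-0.19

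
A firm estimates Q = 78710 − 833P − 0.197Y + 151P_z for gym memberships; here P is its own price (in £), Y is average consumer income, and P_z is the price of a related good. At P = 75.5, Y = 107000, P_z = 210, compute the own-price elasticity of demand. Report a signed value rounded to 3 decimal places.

-2.378

At the given values, Q = 78710 − 833(75.5) − 0.197(107000) + 151(210) = 26449.5.
∂Q/∂P = −833.
E = (-833) × (75.5/26449.5) = -2.37779…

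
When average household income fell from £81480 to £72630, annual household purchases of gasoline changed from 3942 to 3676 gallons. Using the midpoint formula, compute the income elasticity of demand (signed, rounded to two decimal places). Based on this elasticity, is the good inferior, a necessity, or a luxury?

0.61; necessity

%ΔQ = (3676 − 3942)/[( 3942 + 3676)/2] = -266/3809 = -0.069834…
%ΔIncome = (72630 − 81480)/[( 81480 + 72630)/2] = -8850/77055 = -0.114853…
E_income = (-266/3809) / (-8850/77055) = 0.6080…
0 < E_income < 1 ⇒ normal good, necessity.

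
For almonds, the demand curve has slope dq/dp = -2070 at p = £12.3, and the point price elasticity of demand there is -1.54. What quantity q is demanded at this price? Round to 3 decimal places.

Ed = (dq/dp)·(p/q) ⇒ q = (dq/dp)·p/Ed = (-2070)·12.3/(-1.54) = 16533.11688…

16533.117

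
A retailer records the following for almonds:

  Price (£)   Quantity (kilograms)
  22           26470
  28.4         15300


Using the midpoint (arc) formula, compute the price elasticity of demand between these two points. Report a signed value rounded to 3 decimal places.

%ΔQ = (15300 − 26470) / [(26470 + 15300)/2] = -11170/20885 = -0.534833…
%ΔP = (28.4 − 22) / [(22 + 28.4)/2] = 6.4/25.2 = 0.253968…
Arc Ed = %ΔQ / %ΔP = (-11170/20885) / (6.4/25.2) = -2.10590…

-2.106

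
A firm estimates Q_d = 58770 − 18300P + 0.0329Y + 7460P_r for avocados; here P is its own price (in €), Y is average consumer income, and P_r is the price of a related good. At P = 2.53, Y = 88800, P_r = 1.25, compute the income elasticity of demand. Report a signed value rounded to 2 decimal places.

0.12

At the given values, Q_d = 58770 − 18300(2.53) + 0.0329(88800) + 7460(1.25) = 24717.52.
∂Q_d/∂Y = 0.0329.
E = (0.0329) × (88800/24717.52) = 0.1181…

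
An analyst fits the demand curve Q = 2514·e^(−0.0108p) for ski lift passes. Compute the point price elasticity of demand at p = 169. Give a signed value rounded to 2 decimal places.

dQ/dp = −0.0108·Q = -4.37638. At p = 169, Q = 405.22.
Ed = (dQ/dp)·(p/Q) = (-4.37638) × (169/405.22) = -1.8252

-1.83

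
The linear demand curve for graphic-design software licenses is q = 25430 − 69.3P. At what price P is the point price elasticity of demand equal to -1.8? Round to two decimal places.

235.90

Ed = −69.3P/(25430 − 69.3P). Set this equal to -1.8:
69.3P = 1.8·(25430 − 69.3P) ⇒ 69.3P(1 + 1.8) = 1.8·25430
P = 1.8·25430 / (69.3·2.8) = 235.8998…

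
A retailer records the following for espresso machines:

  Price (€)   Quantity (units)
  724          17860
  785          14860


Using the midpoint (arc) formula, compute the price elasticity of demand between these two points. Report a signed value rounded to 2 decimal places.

-2.27

%ΔQ = (14860 − 17860) / [(17860 + 14860)/2] = -3000/16360 = -0.183374…
%ΔP = (785 − 724) / [(724 + 785)/2] = 61/754.5 = 0.080848…
Arc Ed = %ΔQ / %ΔP = (-3000/16360) / (61/754.5) = -2.2681…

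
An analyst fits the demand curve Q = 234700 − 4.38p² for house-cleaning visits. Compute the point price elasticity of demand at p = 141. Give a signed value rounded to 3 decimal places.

-1.180

dQ/dp = −2·4.38·p = -1235.16. At p = 141, Q = 147621.22.
Ed = (dQ/dp)·(p/Q) = (-1235.16) × (141/147621.22) = -1.17975…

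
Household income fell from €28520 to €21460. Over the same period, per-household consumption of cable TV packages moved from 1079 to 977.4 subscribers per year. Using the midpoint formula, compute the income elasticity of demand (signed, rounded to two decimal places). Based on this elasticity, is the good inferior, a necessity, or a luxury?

%ΔQ = (977.4 − 1079)/[( 1079 + 977.4)/2] = -101.6/1028.2 = -0.098813…
%ΔIncome = (21460 − 28520)/[( 28520 + 21460)/2] = -7060/24990 = -0.282513…
E_income = (-101.6/1028.2) / (-7060/24990) = 0.3497…
0 < E_income < 1 ⇒ normal good, necessity.

0.35; necessity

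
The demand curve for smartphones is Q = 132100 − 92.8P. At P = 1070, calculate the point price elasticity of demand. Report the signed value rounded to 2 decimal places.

dQ/dP = −92.8. At P = 1070, Q = 132100 − 92.8(1070) = 32804.
Ed = (dQ/dP)·(P/Q) = −92.8 × (1070/32804) = -3.0269…

-3.03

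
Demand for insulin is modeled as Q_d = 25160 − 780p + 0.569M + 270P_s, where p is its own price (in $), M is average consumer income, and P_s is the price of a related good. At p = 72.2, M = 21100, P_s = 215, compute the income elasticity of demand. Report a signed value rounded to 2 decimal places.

0.31

At the given values, Q_d = 25160 − 780(72.2) + 0.569(21100) + 270(215) = 38899.9.
∂Q_d/∂M = 0.569.
E = (0.569) × (21100/38899.9) = 0.3086…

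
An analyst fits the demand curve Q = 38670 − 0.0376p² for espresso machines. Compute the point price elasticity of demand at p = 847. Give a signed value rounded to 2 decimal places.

dQ/dp = −2·0.0376·p = -63.6944. At p = 847, Q = 11695.4216.
Ed = (dQ/dp)·(p/Q) = (-63.6944) × (847/11695.4216) = -4.6128…

-4.61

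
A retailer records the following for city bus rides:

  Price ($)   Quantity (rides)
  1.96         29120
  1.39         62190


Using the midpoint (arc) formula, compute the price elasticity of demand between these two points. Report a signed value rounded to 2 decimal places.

-2.13

%ΔQ = (62190 − 29120) / [(29120 + 62190)/2] = 33070/45655 = 0.724345…
%ΔP = (1.39 − 1.96) / [(1.96 + 1.39)/2] = -0.57/1.675 = -0.340298…
Arc Ed = %ΔQ / %ΔP = (33070/45655) / (-0.57/1.675) = -2.1285…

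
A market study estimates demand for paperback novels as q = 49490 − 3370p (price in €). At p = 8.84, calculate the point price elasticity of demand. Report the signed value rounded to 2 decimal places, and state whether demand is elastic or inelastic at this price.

-1.51; elastic

dq/dp = −3370. At p = 8.84, q = 49490 − 3370(8.84) = 19699.2.
Ed = (dq/dp)·(p/q) = −3370 × (8.84/19699.2) = -1.5122…
|Ed| = 1.51 > 1, so demand is elastic.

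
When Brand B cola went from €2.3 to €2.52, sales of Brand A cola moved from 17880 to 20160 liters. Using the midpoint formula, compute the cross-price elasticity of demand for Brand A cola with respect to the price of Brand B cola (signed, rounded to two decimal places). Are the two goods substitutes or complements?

%ΔQ_{Brand A cola} = (20160 − 17880)/avg = 2280/19020 = 0.119873…
%ΔP_{Brand B cola} = (2.52 − 2.3)/avg = 0.22/2.41 = 0.091286…
E_cross = (2280/19020) / (0.22/2.41) = 1.3131…
E_cross > 0 ⇒ the goods are substitutes.

1.31; substitutes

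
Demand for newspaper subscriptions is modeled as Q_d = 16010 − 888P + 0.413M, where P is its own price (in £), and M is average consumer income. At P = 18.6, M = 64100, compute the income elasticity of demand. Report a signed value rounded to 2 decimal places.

1.02

At the given values, Q_d = 16010 − 888(18.6) + 0.413(64100) = 25966.5.
∂Q_d/∂M = 0.413.
E = (0.413) × (64100/25966.5) = 1.0195…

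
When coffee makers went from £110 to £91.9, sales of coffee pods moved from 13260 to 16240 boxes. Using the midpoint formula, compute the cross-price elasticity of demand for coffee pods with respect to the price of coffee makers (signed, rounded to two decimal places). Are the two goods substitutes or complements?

%ΔQ_{coffee pods} = (16240 − 13260)/avg = 2980/14750 = 0.202033…
%ΔP_{coffee makers} = (91.9 − 110)/avg = -18.1/100.95 = -0.179296…
E_cross = (2980/14750) / (-18.1/100.95) = -1.1268…
E_cross < 0 ⇒ the goods are complements.

-1.13; complements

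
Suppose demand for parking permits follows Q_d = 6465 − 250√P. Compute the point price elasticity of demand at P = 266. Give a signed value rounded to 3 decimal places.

-0.854

dQ_d/dP = −250/(2√P) = -7.66424. At P = 266, Q_d = 2387.62.
Ed = (dQ_d/dP)·(P/Q_d) = (-7.66424) × (266/2387.62) = -0.85385…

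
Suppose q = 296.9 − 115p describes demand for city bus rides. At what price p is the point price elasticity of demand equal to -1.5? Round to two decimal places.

Ed = −115p/(296.9 − 115p). Set this equal to -1.5:
115p = 1.5·(296.9 − 115p) ⇒ 115p(1 + 1.5) = 1.5·296.9
p = 1.5·296.9 / (115·2.5) = 1.5490…

1.55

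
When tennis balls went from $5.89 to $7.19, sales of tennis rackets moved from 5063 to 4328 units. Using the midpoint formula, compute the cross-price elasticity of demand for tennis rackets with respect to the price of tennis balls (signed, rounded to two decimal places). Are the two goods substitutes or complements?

-0.79; complements

%ΔQ_{tennis rackets} = (4328 − 5063)/avg = -735/4695.5 = -0.156532…
%ΔP_{tennis balls} = (7.19 − 5.89)/avg = 1.3/6.54 = 0.198776…
E_cross = (-735/4695.5) / (1.3/6.54) = -0.7874…
E_cross < 0 ⇒ the goods are complements.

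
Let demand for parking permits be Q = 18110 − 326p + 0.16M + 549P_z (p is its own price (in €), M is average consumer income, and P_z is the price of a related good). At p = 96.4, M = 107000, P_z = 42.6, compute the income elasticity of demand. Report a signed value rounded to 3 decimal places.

At the given values, Q = 18110 − 326(96.4) + 0.16(107000) + 549(42.6) = 27191.
∂Q/∂M = 0.16.
E = (0.16) × (107000/27191) = 0.62962…

0.630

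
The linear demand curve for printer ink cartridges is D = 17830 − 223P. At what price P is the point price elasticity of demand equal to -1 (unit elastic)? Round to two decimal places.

Ed = −223P/(17830 − 223P). Set this equal to -1:
223P = 1·(17830 − 223P) ⇒ 223P(1 + 1) = 1·17830
P = 1·17830 / (223·2) = 39.9775…

39.98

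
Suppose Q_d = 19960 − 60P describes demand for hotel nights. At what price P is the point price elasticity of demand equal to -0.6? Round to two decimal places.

Ed = −60P/(19960 − 60P). Set this equal to -0.6:
60P = 0.6·(19960 − 60P) ⇒ 60P(1 + 0.6) = 0.6·19960
P = 0.6·19960 / (60·1.6) = 124.75

124.75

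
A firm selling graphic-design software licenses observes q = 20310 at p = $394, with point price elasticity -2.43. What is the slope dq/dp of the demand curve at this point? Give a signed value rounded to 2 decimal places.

-125.26

Ed = (dq/dp)·(p/q) ⇒ dq/dp = Ed·q/p = (-2.43)·20310/394 = -125.2621…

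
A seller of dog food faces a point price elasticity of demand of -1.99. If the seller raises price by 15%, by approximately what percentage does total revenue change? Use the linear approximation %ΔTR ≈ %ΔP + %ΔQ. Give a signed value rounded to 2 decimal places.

%ΔQ ≈ Ed × %ΔP = (-1.99) × (+15%) = -29.8500%
%ΔTR ≈ %ΔP + %ΔQ = (+15%) + (-29.8500%) = -14.8500%

-14.85%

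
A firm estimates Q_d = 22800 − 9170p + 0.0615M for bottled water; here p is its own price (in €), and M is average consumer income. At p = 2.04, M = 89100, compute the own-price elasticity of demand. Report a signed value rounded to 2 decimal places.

At the given values, Q_d = 22800 − 9170(2.04) + 0.0615(89100) = 9572.85.
∂Q_d/∂p = −9170.
E = (-9170) × (2.04/9572.85) = -1.9541…

-1.95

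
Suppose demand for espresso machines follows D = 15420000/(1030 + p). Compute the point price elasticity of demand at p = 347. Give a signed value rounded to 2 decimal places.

dD/dp = −15420000/(1030 + p)² = -8.13236. At p = 347, D = 11198.3.
Ed = (dD/dp)·(p/D) = (-8.13236) × (347/11198.3) = -0.2519…

-0.25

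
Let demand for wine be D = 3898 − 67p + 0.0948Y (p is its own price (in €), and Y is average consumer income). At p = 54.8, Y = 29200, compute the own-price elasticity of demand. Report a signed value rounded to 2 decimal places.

At the given values, D = 3898 − 67(54.8) + 0.0948(29200) = 2994.56.
∂D/∂p = −67.
E = (-67) × (54.8/2994.56) = -1.2260…

-1.23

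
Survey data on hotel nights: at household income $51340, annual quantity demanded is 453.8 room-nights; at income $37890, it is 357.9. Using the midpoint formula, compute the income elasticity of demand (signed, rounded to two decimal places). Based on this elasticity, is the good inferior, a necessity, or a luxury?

0.78; necessity

%ΔQ = (357.9 − 453.8)/[( 453.8 + 357.9)/2] = -95.9/405.85 = -0.236294…
%ΔIncome = (37890 − 51340)/[( 51340 + 37890)/2] = -13450/44615 = -0.301468…
E_income = (-95.9/405.85) / (-13450/44615) = 0.7838…
0 < E_income < 1 ⇒ normal good, necessity.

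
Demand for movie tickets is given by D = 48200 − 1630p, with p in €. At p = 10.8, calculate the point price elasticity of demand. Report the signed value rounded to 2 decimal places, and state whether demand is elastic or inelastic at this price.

-0.58; inelastic

dD/dp = −1630. At p = 10.8, D = 48200 − 1630(10.8) = 30596.
Ed = (dD/dp)·(p/D) = −1630 × (10.8/30596) = -0.5753…
|Ed| = 0.58 < 1, so demand is inelastic.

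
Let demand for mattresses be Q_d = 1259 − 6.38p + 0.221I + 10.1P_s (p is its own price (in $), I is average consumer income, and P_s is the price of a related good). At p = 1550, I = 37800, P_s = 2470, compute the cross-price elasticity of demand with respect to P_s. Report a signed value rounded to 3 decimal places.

1.011

At the given values, Q_d = 1259 − 6.38(1550) + 0.221(37800) + 10.1(2470) = 24670.8.
∂Q_d/∂P_s = 10.1.
E = (10.1) × (2470/24670.8) = 1.01119…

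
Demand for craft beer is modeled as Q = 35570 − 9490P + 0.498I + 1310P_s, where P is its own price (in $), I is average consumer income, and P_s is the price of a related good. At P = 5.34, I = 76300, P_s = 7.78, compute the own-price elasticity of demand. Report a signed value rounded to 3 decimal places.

At the given values, Q = 35570 − 9490(5.34) + 0.498(76300) + 1310(7.78) = 33082.6.
∂Q/∂P = −9490.
E = (-9490) × (5.34/33082.6) = -1.53182…

-1.532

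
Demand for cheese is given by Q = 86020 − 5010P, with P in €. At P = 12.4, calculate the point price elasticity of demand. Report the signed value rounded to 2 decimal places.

dQ/dP = −5010. At P = 12.4, Q = 86020 − 5010(12.4) = 23896.
Ed = (dQ/dP)·(P/Q) = −5010 × (12.4/23896) = -2.5997…

-2.60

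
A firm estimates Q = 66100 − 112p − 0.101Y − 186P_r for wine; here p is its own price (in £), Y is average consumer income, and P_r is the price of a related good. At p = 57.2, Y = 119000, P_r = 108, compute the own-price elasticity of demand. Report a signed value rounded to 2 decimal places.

-0.23

At the given values, Q = 66100 − 112(57.2) − 0.101(119000) − 186(108) = 27586.6.
∂Q/∂p = −112.
E = (-112) × (57.2/27586.6) = -0.2322…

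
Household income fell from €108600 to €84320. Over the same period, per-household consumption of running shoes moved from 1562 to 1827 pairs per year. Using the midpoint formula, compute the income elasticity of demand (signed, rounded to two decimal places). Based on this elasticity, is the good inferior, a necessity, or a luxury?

-0.62; inferior

%ΔQ = (1827 − 1562)/[( 1562 + 1827)/2] = 265/1694.5 = 0.156388…
%ΔIncome = (84320 − 108600)/[( 108600 + 84320)/2] = -24280/96460 = -0.251710…
E_income = (265/1694.5) / (-24280/96460) = -0.6213…
E_income < 0 ⇒ inferior good.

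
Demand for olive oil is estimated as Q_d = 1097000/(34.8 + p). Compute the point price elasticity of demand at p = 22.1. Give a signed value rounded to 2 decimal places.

-0.39

dQ_d/dp = −1097000/(34.8 + p)² = -338.83. At p = 22.1, Q_d = 19279.4.
Ed = (dQ_d/dp)·(p/Q_d) = (-338.83) × (22.1/19279.4) = -0.3884…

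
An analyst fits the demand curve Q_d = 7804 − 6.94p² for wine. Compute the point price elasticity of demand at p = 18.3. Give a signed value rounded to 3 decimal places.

-0.848

dQ_d/dp = −2·6.94·p = -254.004. At p = 18.3, Q_d = 5479.8634.
Ed = (dQ_d/dp)·(p/Q_d) = (-254.004) × (18.3/5479.8634) = -0.84824…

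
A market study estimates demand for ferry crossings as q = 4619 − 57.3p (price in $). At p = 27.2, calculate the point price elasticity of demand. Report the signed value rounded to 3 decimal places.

dq/dp = −57.3. At p = 27.2, q = 4619 − 57.3(27.2) = 3060.44.
Ed = (dq/dp)·(p/q) = −57.3 × (27.2/3060.44) = -0.50926…

-0.509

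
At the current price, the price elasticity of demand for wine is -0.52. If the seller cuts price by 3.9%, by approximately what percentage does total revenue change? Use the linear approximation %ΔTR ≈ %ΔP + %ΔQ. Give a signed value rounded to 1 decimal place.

%ΔQ ≈ Ed × %ΔP = (-0.52) × (-3.9%) = +2.0280%
%ΔTR ≈ %ΔP + %ΔQ = (-3.9%) + (+2.0280%) = -1.8720%

-1.9%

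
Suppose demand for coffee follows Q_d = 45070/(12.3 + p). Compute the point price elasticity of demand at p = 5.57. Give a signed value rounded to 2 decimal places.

-0.31

dQ_d/dp = −45070/(12.3 + p)² = -141.136. At p = 5.57, Q_d = 2522.1.
Ed = (dQ_d/dp)·(p/Q_d) = (-141.136) × (5.57/2522.1) = -0.3116…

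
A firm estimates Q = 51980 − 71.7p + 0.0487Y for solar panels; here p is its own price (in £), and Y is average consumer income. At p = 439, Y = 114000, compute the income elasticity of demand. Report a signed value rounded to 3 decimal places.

At the given values, Q = 51980 − 71.7(439) + 0.0487(114000) = 26055.5.
∂Q/∂Y = 0.0487.
E = (0.0487) × (114000/26055.5) = 0.21307…

0.213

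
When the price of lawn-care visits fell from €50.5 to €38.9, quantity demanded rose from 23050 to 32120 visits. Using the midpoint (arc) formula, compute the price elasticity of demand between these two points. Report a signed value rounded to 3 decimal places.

%ΔQ = (32120 − 23050) / [(23050 + 32120)/2] = 9070/27585 = 0.328801…
%ΔP = (38.9 − 50.5) / [(50.5 + 38.9)/2] = -11.6/44.7 = -0.259507…
Arc Ed = %ΔQ / %ΔP = (9070/27585) / (-11.6/44.7) = -1.26702…

-1.267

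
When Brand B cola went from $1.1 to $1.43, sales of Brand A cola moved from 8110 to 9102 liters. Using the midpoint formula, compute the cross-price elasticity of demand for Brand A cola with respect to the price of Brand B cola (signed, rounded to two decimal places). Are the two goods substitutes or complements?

0.44; substitutes

%ΔQ_{Brand A cola} = (9102 − 8110)/avg = 992/8606 = 0.115268…
%ΔP_{Brand B cola} = (1.43 − 1.1)/avg = 0.33/1.265 = 0.260869…
E_cross = (992/8606) / (0.33/1.265) = 0.4418…
E_cross > 0 ⇒ the goods are substitutes.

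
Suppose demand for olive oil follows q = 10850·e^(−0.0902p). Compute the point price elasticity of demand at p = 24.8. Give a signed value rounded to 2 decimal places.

dq/dp = −0.0902·q = -104.505. At p = 24.8, q = 1158.59.
Ed = (dq/dp)·(p/q) = (-104.505) × (24.8/1158.59) = -2.2369…

-2.24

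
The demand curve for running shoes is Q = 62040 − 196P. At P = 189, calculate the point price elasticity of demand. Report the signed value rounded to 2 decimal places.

-1.48

dQ/dP = −196. At P = 189, Q = 62040 − 196(189) = 24996.
Ed = (dQ/dP)·(P/Q) = −196 × (189/24996) = -1.4819…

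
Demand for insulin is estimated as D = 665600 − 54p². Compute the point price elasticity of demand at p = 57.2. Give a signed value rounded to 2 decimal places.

dD/dp = −2·54·p = -6177.6. At p = 57.2, D = 488920.64.
Ed = (dD/dp)·(p/D) = (-6177.6) × (57.2/488920.64) = -0.7227…

-0.72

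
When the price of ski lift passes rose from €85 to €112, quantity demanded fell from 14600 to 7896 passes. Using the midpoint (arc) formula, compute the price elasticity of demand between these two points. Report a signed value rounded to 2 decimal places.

-2.17

%ΔQ = (7896 − 14600) / [(14600 + 7896)/2] = -6704/11248 = -0.596017…
%ΔP = (112 − 85) / [(85 + 112)/2] = 27/98.5 = 0.274111…
Arc Ed = %ΔQ / %ΔP = (-6704/11248) / (27/98.5) = -2.1743…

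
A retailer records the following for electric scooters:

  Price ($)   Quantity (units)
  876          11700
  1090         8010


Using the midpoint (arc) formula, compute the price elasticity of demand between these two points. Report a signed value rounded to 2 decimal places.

%ΔQ = (8010 − 11700) / [(11700 + 8010)/2] = -3690/9855 = -0.374429…
%ΔP = (1090 − 876) / [(876 + 1090)/2] = 214/983 = 0.217700…
Arc Ed = %ΔQ / %ΔP = (-3690/9855) / (214/983) = -1.7199…

-1.72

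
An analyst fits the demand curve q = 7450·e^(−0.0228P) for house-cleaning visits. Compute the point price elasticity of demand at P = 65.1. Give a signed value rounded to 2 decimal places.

-1.48

dq/dP = −0.0228·q = -38.5014. At P = 65.1, q = 1688.66.
Ed = (dq/dP)·(P/q) = (-38.5014) × (65.1/1688.66) = -1.4842…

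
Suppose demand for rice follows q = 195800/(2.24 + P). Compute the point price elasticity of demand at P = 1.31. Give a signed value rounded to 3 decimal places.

dq/dP = −195800/(2.24 + P)² = -15536.6. At P = 1.31, q = 55154.9.
Ed = (dq/dP)·(P/q) = (-15536.6) × (1.31/55154.9) = -0.36901…

-0.369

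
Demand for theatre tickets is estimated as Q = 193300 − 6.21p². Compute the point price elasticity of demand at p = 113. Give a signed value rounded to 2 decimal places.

-1.39

dQ/dp = −2·6.21·p = -1403.46. At p = 113, Q = 114004.51.
Ed = (dQ/dp)·(p/Q) = (-1403.46) × (113/114004.51) = -1.3910…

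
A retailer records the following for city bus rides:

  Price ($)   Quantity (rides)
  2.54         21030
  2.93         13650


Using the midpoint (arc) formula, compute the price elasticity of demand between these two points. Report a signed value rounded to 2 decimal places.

-2.98

%ΔQ = (13650 − 21030) / [(21030 + 13650)/2] = -7380/17340 = -0.425605…
%ΔP = (2.93 − 2.54) / [(2.54 + 2.93)/2] = 0.39/2.735 = 0.142595…
Arc Ed = %ΔQ / %ΔP = (-7380/17340) / (0.39/2.735) = -2.9846…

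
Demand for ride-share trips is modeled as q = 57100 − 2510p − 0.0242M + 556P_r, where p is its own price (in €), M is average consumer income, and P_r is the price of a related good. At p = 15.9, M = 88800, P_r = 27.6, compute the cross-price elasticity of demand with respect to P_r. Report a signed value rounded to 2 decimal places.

At the given values, q = 57100 − 2510(15.9) − 0.0242(88800) + 556(27.6) = 30387.64.
∂q/∂P_r = 556.
E = (556) × (27.6/30387.64) = 0.5049…

0.50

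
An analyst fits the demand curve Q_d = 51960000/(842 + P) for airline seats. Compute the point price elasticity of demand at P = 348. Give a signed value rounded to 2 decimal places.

dQ_d/dP = −51960000/(842 + P)² = -36.6923. At P = 348, Q_d = 43663.9.
Ed = (dQ_d/dP)·(P/Q_d) = (-36.6923) × (348/43663.9) = -0.2924…

-0.29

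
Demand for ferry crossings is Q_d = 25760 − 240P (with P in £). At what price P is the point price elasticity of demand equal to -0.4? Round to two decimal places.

30.67

Ed = −240P/(25760 − 240P). Set this equal to -0.4:
240P = 0.4·(25760 − 240P) ⇒ 240P(1 + 0.4) = 0.4·25760
P = 0.4·25760 / (240·1.4) = 30.6666…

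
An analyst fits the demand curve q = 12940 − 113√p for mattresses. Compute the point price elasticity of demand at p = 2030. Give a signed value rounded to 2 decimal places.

dq/dp = −113/(2√p) = -1.25401. At p = 2030, q = 7848.73.
Ed = (dq/dp)·(p/q) = (-1.25401) × (2030/7848.73) = -0.3243…

-0.32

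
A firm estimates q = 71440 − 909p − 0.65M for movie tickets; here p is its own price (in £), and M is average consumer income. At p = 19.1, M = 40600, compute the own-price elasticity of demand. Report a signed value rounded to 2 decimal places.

-0.63

At the given values, q = 71440 − 909(19.1) − 0.65(40600) = 27688.1.
∂q/∂p = −909.
E = (-909) × (19.1/27688.1) = -0.6270…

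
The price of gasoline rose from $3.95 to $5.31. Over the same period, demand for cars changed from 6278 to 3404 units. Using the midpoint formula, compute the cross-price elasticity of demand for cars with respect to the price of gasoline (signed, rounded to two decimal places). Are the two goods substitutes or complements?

%ΔQ_{cars} = (3404 − 6278)/avg = -2874/4841 = -0.593678…
%ΔP_{gasoline} = (5.31 − 3.95)/avg = 1.36/4.63 = 0.293736…
E_cross = (-2874/4841) / (1.36/4.63) = -2.0211…
E_cross < 0 ⇒ the goods are complements.

-2.02; complements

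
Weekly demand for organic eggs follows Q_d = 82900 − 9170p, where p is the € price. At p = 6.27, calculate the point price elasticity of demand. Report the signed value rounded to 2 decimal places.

-2.26

dQ_d/dp = −9170. At p = 6.27, Q_d = 82900 − 9170(6.27) = 25404.1.
Ed = (dQ_d/dp)·(p/Q_d) = −9170 × (6.27/25404.1) = -2.2632…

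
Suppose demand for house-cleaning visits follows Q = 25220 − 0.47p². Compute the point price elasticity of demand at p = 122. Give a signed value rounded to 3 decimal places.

-0.768

dQ/dp = −2·0.47·p = -114.68. At p = 122, Q = 18224.52.
Ed = (dQ/dp)·(p/Q) = (-114.68) × (122/18224.52) = -0.76769…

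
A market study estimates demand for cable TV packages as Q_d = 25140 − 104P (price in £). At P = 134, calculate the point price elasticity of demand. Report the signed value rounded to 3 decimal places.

-1.244

dQ_d/dP = −104. At P = 134, Q_d = 25140 − 104(134) = 11204.
Ed = (dQ_d/dP)·(P/Q_d) = −104 × (134/11204) = -1.24384…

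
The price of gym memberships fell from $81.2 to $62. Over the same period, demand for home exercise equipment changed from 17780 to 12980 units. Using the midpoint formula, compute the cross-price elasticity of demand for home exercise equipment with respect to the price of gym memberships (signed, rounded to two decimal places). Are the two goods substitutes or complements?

%ΔQ_{home exercise equipment} = (12980 − 17780)/avg = -4800/15380 = -0.312093…
%ΔP_{gym memberships} = (62 − 81.2)/avg = -19.2/71.6 = -0.268156…
E_cross = (-4800/15380) / (-19.2/71.6) = 1.1638…
E_cross > 0 ⇒ the goods are substitutes.

1.16; substitutes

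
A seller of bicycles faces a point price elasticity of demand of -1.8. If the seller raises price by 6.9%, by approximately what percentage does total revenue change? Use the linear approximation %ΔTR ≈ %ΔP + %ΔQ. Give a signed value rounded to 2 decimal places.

-5.52%

%ΔQ ≈ Ed × %ΔP = (-1.8) × (+6.9%) = -12.4200%
%ΔTR ≈ %ΔP + %ΔQ = (+6.9%) + (-12.4200%) = -5.5200%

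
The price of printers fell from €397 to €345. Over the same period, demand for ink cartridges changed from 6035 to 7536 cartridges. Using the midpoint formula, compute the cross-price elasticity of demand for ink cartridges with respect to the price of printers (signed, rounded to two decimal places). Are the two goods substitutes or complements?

%ΔQ_{ink cartridges} = (7536 − 6035)/avg = 1501/6785.5 = 0.221206…
%ΔP_{printers} = (345 − 397)/avg = -52/371 = -0.140161…
E_cross = (1501/6785.5) / (-52/371) = -1.5782…
E_cross < 0 ⇒ the goods are complements.

-1.58; complements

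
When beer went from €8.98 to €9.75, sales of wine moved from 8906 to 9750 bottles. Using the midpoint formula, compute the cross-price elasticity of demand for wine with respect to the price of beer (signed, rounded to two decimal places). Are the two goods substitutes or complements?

%ΔQ_{wine} = (9750 − 8906)/avg = 844/9328 = 0.090480…
%ΔP_{beer} = (9.75 − 8.98)/avg = 0.77/9.365 = 0.082221…
E_cross = (844/9328) / (0.77/9.365) = 1.1004…
E_cross > 0 ⇒ the goods are substitutes.

1.10; substitutes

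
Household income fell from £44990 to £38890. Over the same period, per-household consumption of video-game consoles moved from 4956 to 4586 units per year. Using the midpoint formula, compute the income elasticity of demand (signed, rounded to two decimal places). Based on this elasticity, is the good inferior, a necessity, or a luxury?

%ΔQ = (4586 − 4956)/[( 4956 + 4586)/2] = -370/4771 = -0.077551…
%ΔIncome = (38890 − 44990)/[( 44990 + 38890)/2] = -6100/41940 = -0.145445…
E_income = (-370/4771) / (-6100/41940) = 0.5332…
0 < E_income < 1 ⇒ normal good, necessity.

0.53; necessity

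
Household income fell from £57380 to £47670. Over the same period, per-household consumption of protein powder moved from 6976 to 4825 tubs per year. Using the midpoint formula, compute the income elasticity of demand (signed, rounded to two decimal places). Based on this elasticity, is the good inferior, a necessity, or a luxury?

1.97; luxury

%ΔQ = (4825 − 6976)/[( 6976 + 4825)/2] = -2151/5900.5 = -0.364545…
%ΔIncome = (47670 − 57380)/[( 57380 + 47670)/2] = -9710/52525 = -0.184864…
E_income = (-2151/5900.5) / (-9710/52525) = 1.9719…
E_income > 1 ⇒ normal good, luxury.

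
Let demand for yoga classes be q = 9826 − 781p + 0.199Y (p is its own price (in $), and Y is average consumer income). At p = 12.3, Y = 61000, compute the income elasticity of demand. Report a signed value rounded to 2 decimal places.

0.98

At the given values, q = 9826 − 781(12.3) + 0.199(61000) = 12358.7.
∂q/∂Y = 0.199.
E = (0.199) × (61000/12358.7) = 0.9822…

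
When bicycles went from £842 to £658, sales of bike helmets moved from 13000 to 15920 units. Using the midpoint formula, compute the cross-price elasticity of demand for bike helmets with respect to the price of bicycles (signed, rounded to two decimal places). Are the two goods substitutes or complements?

-0.82; complements

%ΔQ_{bike helmets} = (15920 − 13000)/avg = 2920/14460 = 0.201936…
%ΔP_{bicycles} = (658 − 842)/avg = -184/750 = -0.245333…
E_cross = (2920/14460) / (-184/750) = -0.8231…
E_cross < 0 ⇒ the goods are complements.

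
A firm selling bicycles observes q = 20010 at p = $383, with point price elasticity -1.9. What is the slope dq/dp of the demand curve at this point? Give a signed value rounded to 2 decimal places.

-99.27

Ed = (dq/dp)·(p/q) ⇒ dq/dp = Ed·q/p = (-1.9)·20010/383 = -99.2663…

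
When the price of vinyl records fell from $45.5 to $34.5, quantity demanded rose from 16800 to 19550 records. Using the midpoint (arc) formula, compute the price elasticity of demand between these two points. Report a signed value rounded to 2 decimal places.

%ΔQ = (19550 − 16800) / [(16800 + 19550)/2] = 2750/18175 = 0.151306…
%ΔP = (34.5 − 45.5) / [(45.5 + 34.5)/2] = -11/40 = -0.275
Arc Ed = %ΔQ / %ΔP = (2750/18175) / (-11/40) = -0.5502…

-0.55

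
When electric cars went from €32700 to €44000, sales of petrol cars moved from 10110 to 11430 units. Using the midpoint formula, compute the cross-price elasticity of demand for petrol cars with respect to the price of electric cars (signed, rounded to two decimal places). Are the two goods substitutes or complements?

0.42; substitutes

%ΔQ_{petrol cars} = (11430 − 10110)/avg = 1320/10770 = 0.122562…
%ΔP_{electric cars} = (44000 − 32700)/avg = 11300/38350 = 0.294654…
E_cross = (1320/10770) / (11300/38350) = 0.4159…
E_cross > 0 ⇒ the goods are substitutes.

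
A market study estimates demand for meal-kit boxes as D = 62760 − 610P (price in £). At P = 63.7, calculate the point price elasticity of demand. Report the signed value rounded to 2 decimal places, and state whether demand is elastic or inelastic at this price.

-1.63; elastic

dD/dP = −610. At P = 63.7, D = 62760 − 610(63.7) = 23903.
Ed = (dD/dP)·(P/D) = −610 × (63.7/23903) = -1.6256…
|Ed| = 1.63 > 1, so demand is elastic.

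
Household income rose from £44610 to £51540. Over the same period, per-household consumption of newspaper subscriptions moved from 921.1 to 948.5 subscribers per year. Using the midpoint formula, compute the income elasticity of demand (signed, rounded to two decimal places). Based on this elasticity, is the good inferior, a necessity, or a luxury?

%ΔQ = (948.5 − 921.1)/[( 921.1 + 948.5)/2] = 27.4/934.8 = 0.029311…
%ΔIncome = (51540 − 44610)/[( 44610 + 51540)/2] = 6930/48075 = 0.144149…
E_income = (27.4/934.8) / (6930/48075) = 0.2033…
0 < E_income < 1 ⇒ normal good, necessity.

0.20; necessity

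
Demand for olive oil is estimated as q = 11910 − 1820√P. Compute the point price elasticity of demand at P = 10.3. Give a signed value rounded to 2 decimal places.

-0.48

dq/dP = −1820/(2√P) = -283.546. At P = 10.3, q = 6068.96.
Ed = (dq/dP)·(P/q) = (-283.546) × (10.3/6068.96) = -0.4812…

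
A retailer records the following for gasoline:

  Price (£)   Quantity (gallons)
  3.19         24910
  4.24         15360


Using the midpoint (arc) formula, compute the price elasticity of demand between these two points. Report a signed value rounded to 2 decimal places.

%ΔQ = (15360 − 24910) / [(24910 + 15360)/2] = -9550/20135 = -0.474298…
%ΔP = (4.24 − 3.19) / [(3.19 + 4.24)/2] = 1.05/3.715 = 0.282637…
Arc Ed = %ΔQ / %ΔP = (-9550/20135) / (1.05/3.715) = -1.6781…

-1.68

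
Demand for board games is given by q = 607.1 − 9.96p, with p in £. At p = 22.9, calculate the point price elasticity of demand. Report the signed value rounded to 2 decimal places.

-0.60

dq/dp = −9.96. At p = 22.9, q = 607.1 − 9.96(22.9) = 379.016.
Ed = (dq/dp)·(p/q) = −9.96 × (22.9/379.016) = -0.6017…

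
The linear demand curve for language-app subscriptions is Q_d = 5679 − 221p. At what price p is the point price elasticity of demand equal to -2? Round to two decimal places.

17.13

Ed = −221p/(5679 − 221p). Set this equal to -2:
221p = 2·(5679 − 221p) ⇒ 221p(1 + 2) = 2·5679
p = 2·5679 / (221·3) = 17.1312…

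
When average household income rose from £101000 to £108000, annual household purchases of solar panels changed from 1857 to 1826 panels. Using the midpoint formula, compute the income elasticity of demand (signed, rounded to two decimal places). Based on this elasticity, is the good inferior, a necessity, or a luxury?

-0.25; inferior

%ΔQ = (1826 − 1857)/[( 1857 + 1826)/2] = -31/1841.5 = -0.016834…
%ΔIncome = (108000 − 101000)/[( 101000 + 108000)/2] = 7000/104500 = 0.066985…
E_income = (-31/1841.5) / (7000/104500) = -0.2513…
E_income < 0 ⇒ inferior good.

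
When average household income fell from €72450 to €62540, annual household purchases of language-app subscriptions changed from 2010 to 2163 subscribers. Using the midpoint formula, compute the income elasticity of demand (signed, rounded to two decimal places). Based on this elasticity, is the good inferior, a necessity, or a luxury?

%ΔQ = (2163 − 2010)/[( 2010 + 2163)/2] = 153/2086.5 = 0.073328…
%ΔIncome = (62540 − 72450)/[( 72450 + 62540)/2] = -9910/67495 = -0.146825…
E_income = (153/2086.5) / (-9910/67495) = -0.4994…
E_income < 0 ⇒ inferior good.

-0.50; inferior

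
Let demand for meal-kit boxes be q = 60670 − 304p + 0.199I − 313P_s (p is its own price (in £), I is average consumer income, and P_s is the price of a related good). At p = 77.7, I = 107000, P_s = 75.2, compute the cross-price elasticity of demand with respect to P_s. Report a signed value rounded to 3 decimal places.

At the given values, q = 60670 − 304(77.7) + 0.199(107000) − 313(75.2) = 34804.6.
∂q/∂P_s = -313.
E = (-313) × (75.2/34804.6) = -0.67627…

-0.676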